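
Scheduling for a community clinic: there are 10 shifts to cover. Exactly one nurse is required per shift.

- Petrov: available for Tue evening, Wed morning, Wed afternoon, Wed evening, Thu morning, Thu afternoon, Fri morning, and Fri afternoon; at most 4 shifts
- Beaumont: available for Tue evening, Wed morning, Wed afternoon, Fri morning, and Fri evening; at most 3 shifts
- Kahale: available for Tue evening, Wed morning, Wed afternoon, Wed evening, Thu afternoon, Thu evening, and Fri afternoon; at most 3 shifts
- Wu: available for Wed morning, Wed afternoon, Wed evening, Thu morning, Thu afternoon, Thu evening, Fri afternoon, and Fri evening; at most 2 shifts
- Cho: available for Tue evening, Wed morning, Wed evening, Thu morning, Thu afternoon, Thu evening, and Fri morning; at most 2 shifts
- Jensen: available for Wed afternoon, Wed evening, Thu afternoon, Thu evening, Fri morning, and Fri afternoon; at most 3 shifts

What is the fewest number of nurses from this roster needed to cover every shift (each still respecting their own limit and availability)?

10 slots to fill and no one can take more than 4, so at least ⌈10/4⌉ = 3 nurses are needed.
Petrov, Beaumont, and Kahale alone can cover everything: Tue evening→Beaumont, Wed morning→Beaumont, Wed afternoon→Kahale, Wed evening→Petrov, Thu morning→Petrov, Thu afternoon→Petrov, Thu evening→Kahale, Fri morning→Petrov, Fri afternoon→Kahale, Fri evening→Beaumont.

3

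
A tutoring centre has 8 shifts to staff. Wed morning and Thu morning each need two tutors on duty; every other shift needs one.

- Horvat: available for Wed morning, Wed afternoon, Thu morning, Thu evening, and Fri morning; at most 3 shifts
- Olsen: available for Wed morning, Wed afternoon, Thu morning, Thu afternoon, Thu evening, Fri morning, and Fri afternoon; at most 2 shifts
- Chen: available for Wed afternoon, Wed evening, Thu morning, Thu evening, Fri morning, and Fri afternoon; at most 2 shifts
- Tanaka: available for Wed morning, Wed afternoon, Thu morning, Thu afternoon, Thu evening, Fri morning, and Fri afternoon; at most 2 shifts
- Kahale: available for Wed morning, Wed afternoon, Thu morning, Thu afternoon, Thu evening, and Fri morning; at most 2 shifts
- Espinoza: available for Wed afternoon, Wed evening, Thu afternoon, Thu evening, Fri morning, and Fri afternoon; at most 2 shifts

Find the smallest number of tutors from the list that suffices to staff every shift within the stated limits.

10 slots to fill and no one can take more than 3, so at least ⌈10/3⌉ = 4 tutors are needed.
Any 4 tutors together have capacity at most 3+2+2+2 = 9 < 10 slots, so 4 can never suffice.
Horvat, Olsen, Chen, Tanaka, and Kahale alone can cover everything: Wed morning→Tanaka+Kahale, Wed afternoon→Horvat, Wed evening→Chen, Thu morning→Chen+Tanaka, Thu afternoon→Olsen, Thu evening→Horvat, Fri morning→Horvat, Fri afternoon→Olsen.

5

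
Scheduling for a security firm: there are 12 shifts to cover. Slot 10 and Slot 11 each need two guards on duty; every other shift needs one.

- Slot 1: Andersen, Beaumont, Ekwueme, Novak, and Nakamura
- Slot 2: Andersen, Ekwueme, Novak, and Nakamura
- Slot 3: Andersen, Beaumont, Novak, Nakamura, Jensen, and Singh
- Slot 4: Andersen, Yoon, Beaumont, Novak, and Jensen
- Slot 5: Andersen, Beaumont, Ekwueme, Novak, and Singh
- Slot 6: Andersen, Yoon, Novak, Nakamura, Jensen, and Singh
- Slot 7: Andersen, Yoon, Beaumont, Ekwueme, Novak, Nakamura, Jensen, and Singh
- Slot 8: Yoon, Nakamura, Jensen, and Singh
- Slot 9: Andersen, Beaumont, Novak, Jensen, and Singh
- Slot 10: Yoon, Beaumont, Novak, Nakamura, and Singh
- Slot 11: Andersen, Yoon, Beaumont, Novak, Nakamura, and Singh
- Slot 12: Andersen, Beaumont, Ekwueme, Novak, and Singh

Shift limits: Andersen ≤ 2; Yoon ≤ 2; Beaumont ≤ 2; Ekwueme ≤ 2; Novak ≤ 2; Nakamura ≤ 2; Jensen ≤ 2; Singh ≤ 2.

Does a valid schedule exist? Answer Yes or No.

Yes

One valid schedule: Slot 1→Andersen, Slot 2→Andersen, Slot 3→Novak, Slot 4→Yoon, Slot 5→Beaumont, Slot 6→Novak, Slot 7→Ekwueme, Slot 8→Yoon, Slot 9→Beaumont, Slot 10→Nakamura+Singh, Slot 11→Nakamura+Singh, Slot 12→Ekwueme.
Loads: Andersen 2/2, Yoon 2/2, Beaumont 2/2, Ekwueme 2/2, Novak 2/2, Nakamura 2/2, Jensen 0/2, Singh 2/2 — all within limits.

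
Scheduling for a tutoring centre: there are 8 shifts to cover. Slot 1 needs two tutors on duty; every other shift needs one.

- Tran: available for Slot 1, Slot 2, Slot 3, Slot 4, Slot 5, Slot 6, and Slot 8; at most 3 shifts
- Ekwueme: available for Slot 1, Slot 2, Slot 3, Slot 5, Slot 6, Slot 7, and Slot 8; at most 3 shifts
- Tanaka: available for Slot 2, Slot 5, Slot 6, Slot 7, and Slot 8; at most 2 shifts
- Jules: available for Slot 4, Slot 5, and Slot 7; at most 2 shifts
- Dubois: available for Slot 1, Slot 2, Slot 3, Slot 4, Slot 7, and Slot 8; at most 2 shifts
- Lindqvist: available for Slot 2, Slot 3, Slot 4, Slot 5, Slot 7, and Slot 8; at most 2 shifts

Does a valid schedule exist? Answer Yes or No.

Yes

One valid schedule: Slot 1→Tran+Ekwueme, Slot 2→Ekwueme, Slot 3→Tran, Slot 4→Jules, Slot 5→Ekwueme, Slot 6→Tran, Slot 7→Tanaka, Slot 8→Tanaka.
Loads: Tran 3/3, Ekwueme 3/3, Tanaka 2/2, Jules 1/2, Dubois 0/2, Lindqvist 0/2 — all within limits.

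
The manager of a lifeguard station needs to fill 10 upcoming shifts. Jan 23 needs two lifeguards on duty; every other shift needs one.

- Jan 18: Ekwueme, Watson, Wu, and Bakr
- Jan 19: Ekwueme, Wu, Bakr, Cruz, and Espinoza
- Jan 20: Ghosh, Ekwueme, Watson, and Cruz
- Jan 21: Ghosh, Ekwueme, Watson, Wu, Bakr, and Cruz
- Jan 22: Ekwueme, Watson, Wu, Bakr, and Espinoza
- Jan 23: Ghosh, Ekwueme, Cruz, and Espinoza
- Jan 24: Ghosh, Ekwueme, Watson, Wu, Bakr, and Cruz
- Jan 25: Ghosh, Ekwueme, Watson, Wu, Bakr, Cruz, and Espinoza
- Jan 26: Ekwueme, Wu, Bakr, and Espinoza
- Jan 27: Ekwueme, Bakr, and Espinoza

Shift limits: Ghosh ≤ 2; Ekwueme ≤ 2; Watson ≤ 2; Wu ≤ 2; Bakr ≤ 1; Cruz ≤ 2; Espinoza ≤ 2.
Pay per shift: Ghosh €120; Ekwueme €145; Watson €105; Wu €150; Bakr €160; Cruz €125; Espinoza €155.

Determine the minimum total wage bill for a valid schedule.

€1445

Picking the cheapest available lifeguard for each shift independently would cost €1290, but that ignores the shift limits.
An optimal schedule: Jan 18→Watson, Jan 19→Cruz, Jan 20→Watson, Jan 21→Ghosh, Jan 22→Wu, Jan 23→Ghosh+Cruz, Jan 24→Wu, Jan 25→Espinoza, Jan 26→Ekwueme, Jan 27→Ekwueme.
Total: 105 + 125 + 105 + 120 + 150 + 120 + 125 + 150 + 155 + 145 + 145 = €1445.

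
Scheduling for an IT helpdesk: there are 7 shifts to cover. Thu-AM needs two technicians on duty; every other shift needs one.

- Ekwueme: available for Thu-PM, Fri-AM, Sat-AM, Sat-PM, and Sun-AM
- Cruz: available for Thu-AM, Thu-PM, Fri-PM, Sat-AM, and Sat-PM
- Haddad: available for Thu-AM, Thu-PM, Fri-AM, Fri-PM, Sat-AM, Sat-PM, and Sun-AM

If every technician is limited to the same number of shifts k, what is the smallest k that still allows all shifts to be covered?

3

With 3 technicians and 8 worker-slots to fill, someone must work at least ⌈8/3⌉ = 3 shifts, so k ≥ 3.
k = 3 works: Thu-AM→Cruz+Haddad, Thu-PM→Ekwueme, Fri-AM→Ekwueme, Fri-PM→Cruz, Sat-AM→Cruz, Sat-PM→Haddad, Sun-AM→Ekwueme.
Loads: Ekwueme 3, Cruz 3, Haddad 2 — all ≤ 3.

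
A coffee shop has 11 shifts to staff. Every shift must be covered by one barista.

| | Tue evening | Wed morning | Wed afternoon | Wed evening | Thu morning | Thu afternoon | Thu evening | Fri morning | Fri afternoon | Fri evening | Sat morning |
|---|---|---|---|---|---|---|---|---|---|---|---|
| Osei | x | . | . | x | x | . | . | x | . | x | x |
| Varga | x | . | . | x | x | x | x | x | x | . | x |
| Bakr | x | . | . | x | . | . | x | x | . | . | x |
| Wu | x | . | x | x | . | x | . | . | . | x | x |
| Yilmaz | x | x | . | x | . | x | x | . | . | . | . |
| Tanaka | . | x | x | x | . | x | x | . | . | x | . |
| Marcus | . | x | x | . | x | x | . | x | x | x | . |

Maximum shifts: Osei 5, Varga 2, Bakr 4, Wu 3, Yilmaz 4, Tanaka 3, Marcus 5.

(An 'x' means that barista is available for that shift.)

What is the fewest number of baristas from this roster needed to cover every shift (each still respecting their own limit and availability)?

11 slots to fill and no one can take more than 5, so at least ⌈11/5⌉ = 3 baristas are needed.
Osei, Varga, and Marcus alone can cover everything: Tue evening→Osei, Wed morning→Marcus, Wed afternoon→Marcus, Wed evening→Osei, Thu morning→Osei, Thu afternoon→Varga, Thu evening→Varga, Fri morning→Marcus, Fri afternoon→Marcus, Fri evening→Osei, Sat morning→Osei.

3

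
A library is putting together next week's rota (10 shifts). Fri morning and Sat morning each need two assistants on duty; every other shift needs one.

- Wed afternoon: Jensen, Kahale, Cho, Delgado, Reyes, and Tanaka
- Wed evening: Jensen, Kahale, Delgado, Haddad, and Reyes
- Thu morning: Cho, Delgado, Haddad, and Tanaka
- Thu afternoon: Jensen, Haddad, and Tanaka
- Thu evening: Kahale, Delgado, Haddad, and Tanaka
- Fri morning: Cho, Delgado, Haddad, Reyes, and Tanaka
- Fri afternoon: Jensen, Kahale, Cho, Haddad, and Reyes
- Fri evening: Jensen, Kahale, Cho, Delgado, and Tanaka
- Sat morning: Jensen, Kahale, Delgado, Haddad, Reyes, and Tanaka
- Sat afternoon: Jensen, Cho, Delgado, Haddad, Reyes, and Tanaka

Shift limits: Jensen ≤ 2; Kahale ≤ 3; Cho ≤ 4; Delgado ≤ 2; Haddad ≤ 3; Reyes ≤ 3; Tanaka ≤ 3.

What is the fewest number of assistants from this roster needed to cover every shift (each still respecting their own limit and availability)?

4

12 slots to fill and no one can take more than 4, so at least ⌈12/4⌉ = 3 assistants are needed.
Any 3 assistants together have capacity at most 4+3+3 = 10 < 12 slots, so 3 can never suffice.
Jensen, Kahale, Cho, and Haddad alone can cover everything: Wed afternoon→Jensen, Wed evening→Kahale, Thu morning→Cho, Thu afternoon→Jensen, Thu evening→Kahale, Fri morning→Cho+Haddad, Fri afternoon→Haddad, Fri evening→Cho, Sat morning→Kahale+Haddad, Sat afternoon→Cho.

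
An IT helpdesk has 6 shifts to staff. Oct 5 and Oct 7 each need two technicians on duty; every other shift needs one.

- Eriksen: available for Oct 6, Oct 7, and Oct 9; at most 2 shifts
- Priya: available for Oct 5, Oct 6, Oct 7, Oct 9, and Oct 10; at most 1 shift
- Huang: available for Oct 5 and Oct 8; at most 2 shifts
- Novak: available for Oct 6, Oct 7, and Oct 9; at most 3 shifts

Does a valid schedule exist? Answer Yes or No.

No

Total capacity is 8 and 8 slots are needed, so capacity alone doesn't rule it out.
Shifts {Oct 5, Oct 10} need 3 worker-slots in total, but the technicians available for any of those shifts (Priya and Huang) can supply at most 2 among them. So no valid schedule exists.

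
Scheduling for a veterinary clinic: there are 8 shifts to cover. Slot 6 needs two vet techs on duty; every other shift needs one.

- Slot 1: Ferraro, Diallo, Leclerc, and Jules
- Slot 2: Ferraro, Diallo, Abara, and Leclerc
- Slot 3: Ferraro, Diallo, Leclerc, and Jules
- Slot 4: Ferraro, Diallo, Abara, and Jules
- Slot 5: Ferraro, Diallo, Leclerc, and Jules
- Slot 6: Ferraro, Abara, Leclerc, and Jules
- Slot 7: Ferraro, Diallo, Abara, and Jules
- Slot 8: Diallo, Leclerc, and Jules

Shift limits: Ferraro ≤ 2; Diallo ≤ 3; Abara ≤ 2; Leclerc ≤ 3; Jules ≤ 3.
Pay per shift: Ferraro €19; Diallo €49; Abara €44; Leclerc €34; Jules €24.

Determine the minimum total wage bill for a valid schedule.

€256

Picking the cheapest available vet tech for each shift independently would cost €181, but that ignores the shift limits.
An optimal schedule: Slot 1→Ferraro, Slot 2→Ferraro, Slot 3→Leclerc, Slot 4→Jules, Slot 5→Leclerc, Slot 6→Leclerc+Abara, Slot 7→Jules, Slot 8→Jules.
Total: 19 + 19 + 34 + 24 + 34 + 34 + 44 + 24 + 24 = €256.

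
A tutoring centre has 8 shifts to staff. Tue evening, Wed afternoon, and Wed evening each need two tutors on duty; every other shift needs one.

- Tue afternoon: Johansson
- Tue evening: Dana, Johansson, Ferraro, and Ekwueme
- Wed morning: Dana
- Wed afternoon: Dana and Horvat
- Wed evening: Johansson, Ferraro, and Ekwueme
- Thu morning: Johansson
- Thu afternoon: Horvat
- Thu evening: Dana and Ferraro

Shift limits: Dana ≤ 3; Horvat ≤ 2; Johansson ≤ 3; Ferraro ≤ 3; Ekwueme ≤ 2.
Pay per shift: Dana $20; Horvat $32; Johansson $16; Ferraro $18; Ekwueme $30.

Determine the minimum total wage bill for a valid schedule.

Tue afternoon can only be covered by Johansson, so that assignment is forced.
Wed morning can only be covered by Dana, so that assignment is forced.
Wed afternoon can only be covered by Dana and Horvat, so that assignment is forced.
Picking the cheapest available tutor for each shift independently would cost $222, but that ignores the shift limits.
An optimal schedule: Tue afternoon→Johansson, Tue evening→Ferraro+Dana, Wed morning→Dana, Wed afternoon→Dana+Horvat, Wed evening→Johansson+Ferraro, Thu morning→Johansson, Thu afternoon→Horvat, Thu evening→Ferraro.
Total: 16 + 18 + 20 + 20 + 20 + 32 + 16 + 18 + 16 + 32 + 18 = $226.

$226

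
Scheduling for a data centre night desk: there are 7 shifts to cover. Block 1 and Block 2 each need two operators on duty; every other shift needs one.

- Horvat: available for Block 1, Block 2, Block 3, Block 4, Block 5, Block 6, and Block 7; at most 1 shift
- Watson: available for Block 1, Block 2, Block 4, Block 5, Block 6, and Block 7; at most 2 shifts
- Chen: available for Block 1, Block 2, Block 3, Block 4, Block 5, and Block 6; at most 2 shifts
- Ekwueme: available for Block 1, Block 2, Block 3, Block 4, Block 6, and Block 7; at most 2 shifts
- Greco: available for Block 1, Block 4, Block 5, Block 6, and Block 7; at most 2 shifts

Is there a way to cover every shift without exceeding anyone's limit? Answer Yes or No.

Yes

One valid schedule: Block 1→Ekwueme+Greco, Block 2→Chen+Ekwueme, Block 3→Horvat, Block 4→Chen, Block 5→Watson, Block 6→Greco, Block 7→Watson.
Loads: Horvat 1/1, Watson 2/2, Chen 2/2, Ekwueme 2/2, Greco 2/2 — all within limits.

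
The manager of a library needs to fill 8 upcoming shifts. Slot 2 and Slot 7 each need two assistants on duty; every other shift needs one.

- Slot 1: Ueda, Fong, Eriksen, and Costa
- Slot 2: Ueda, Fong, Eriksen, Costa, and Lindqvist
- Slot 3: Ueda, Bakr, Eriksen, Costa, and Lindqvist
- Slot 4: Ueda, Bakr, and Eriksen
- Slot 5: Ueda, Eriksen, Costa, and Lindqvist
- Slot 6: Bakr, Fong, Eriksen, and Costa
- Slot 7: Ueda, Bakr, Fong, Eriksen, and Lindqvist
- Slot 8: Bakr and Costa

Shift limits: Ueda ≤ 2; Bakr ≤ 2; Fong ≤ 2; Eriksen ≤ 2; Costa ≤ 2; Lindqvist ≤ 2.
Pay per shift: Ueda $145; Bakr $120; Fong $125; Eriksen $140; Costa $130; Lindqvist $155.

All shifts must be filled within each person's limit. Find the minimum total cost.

Picking the cheapest available assistant for each shift independently would cost $1235, but that ignores the shift limits.
An optimal schedule: Slot 1→Fong, Slot 2→Eriksen+Ueda, Slot 3→Costa, Slot 4→Bakr, Slot 5→Costa, Slot 6→Fong, Slot 7→Eriksen+Ueda, Slot 8→Bakr.
Total: 125 + 140 + 145 + 130 + 120 + 130 + 125 + 140 + 145 + 120 = $1320.

$1320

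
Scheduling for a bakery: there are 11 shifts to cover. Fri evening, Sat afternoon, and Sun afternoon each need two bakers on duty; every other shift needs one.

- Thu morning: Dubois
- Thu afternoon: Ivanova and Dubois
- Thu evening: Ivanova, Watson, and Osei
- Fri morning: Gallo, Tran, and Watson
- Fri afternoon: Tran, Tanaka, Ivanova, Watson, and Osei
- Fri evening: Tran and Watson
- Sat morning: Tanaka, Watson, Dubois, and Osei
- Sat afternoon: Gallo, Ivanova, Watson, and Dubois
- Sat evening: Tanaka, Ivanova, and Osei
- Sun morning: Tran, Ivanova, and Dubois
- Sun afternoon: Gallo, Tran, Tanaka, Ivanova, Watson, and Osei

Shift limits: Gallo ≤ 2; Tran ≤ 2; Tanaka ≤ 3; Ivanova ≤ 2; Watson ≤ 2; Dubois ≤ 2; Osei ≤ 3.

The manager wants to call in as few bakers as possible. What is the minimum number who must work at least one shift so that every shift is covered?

14 slots to fill and no one can take more than 3, so at least ⌈14/3⌉ = 5 bakers are needed.
Any 5 bakers together have capacity at most 3+3+2+2+2 = 12 < 14 slots, so 5 can never suffice.
Gallo, Tran, Tanaka, Watson, Dubois, and Osei alone can cover everything: Thu morning→Dubois, Thu afternoon→Dubois, Thu evening→Osei, Fri morning→Gallo, Fri afternoon→Tanaka, Fri evening→Tran+Watson, Sat morning→Osei, Sat afternoon→Gallo+Watson, Sat evening→Tanaka, Sun morning→Tran, Sun afternoon→Tanaka+Osei.

6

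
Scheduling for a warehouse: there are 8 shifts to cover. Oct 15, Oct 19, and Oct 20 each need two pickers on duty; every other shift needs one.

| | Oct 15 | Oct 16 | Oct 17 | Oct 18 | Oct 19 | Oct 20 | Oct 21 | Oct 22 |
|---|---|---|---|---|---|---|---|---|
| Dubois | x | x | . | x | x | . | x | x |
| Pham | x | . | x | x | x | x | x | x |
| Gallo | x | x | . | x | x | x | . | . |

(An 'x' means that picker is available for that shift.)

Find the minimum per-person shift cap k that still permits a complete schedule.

With 3 pickers and 11 worker-slots to fill, someone must work at least ⌈11/3⌉ = 4 shifts, so k ≥ 4.
k = 4 works: Oct 15→Dubois+Pham, Oct 16→Dubois, Oct 17→Pham, Oct 18→Gallo, Oct 19→Pham+Gallo, Oct 20→Pham+Gallo, Oct 21→Dubois, Oct 22→Dubois.
Loads: Dubois 4, Pham 4, Gallo 3 — all ≤ 4.

4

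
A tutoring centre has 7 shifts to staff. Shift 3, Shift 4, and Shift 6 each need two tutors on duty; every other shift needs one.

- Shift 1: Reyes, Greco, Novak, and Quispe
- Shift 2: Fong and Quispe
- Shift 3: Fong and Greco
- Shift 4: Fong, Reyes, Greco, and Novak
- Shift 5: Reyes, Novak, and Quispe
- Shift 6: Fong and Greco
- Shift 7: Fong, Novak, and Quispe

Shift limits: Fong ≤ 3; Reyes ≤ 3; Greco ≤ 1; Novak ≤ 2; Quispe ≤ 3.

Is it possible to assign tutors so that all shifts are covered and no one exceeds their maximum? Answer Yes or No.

No

Total capacity is 12 and 10 slots are needed, so capacity alone doesn't rule it out.
Shifts {Shift 3, Shift 6} need 4 worker-slots in total, but the tutors available for any of those shifts (Fong and Greco) can supply at most 3 among them. So no valid schedule exists.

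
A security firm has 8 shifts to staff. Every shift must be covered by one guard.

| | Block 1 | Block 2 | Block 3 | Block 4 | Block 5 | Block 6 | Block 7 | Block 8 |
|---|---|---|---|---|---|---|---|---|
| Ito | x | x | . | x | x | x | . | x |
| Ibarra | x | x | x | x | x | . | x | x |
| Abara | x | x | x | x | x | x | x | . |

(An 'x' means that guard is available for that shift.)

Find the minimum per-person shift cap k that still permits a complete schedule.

3

With 3 guards and 8 worker-slots to fill, someone must work at least ⌈8/3⌉ = 3 shifts, so k ≥ 3.
k = 3 works: Block 1→Ito, Block 2→Ibarra, Block 3→Ibarra, Block 4→Abara, Block 5→Abara, Block 6→Ito, Block 7→Ibarra, Block 8→Ito.
Loads: Ito 3, Ibarra 3, Abara 2 — all ≤ 3.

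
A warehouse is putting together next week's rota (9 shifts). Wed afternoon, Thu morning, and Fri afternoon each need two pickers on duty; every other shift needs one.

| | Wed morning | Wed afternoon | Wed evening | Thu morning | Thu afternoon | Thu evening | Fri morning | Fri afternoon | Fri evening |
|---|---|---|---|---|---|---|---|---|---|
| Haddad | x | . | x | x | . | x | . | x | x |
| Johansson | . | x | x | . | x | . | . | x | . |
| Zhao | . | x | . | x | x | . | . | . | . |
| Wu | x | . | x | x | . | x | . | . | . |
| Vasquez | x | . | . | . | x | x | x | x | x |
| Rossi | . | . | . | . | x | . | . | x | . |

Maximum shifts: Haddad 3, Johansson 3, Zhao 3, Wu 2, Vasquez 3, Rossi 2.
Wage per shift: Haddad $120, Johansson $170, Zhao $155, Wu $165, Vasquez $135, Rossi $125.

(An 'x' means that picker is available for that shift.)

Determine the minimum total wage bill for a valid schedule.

$1660

Wed afternoon can only be covered by Johansson and Zhao, so that assignment is forced.
Fri morning can only be covered by Vasquez, so that assignment is forced.
Picking the cheapest available picker for each shift independently would cost $1585, but that ignores the shift limits.
An optimal schedule: Wed morning→Haddad, Wed afternoon→Zhao+Johansson, Wed evening→Haddad, Thu morning→Zhao+Wu, Thu afternoon→Rossi, Thu evening→Vasquez, Fri morning→Vasquez, Fri afternoon→Rossi+Vasquez, Fri evening→Haddad.
Total: 120 + 155 + 170 + 120 + 155 + 165 + 125 + 135 + 135 + 125 + 135 + 120 = $1660.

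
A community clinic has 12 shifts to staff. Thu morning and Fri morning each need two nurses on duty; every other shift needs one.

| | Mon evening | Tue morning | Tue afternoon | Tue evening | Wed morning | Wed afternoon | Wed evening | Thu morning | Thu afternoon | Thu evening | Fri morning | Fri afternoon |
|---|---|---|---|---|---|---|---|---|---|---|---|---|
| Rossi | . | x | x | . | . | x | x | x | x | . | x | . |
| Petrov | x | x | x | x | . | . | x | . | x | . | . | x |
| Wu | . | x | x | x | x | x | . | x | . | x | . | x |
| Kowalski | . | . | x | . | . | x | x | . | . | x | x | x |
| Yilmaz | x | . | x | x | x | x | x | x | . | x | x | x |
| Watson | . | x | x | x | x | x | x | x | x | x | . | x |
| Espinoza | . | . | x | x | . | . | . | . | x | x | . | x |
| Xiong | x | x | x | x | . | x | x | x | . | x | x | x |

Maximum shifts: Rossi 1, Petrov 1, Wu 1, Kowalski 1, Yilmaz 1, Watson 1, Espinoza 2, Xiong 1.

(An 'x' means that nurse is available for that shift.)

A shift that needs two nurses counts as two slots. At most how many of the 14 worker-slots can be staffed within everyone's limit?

9

Total capacity across all nurses is 1+1+1+1+1+1+2+1 = 9, and 14 slots are needed, so at most 9 can be filled.
An assignment achieving 9: Mon evening→Petrov, Tue morning→Watson, Tue evening→Espinoza, Wed morning→Wu, Thu morning→Xiong, Thu afternoon→Rossi, Thu evening→Espinoza, Fri morning→Kowalski+Yilmaz.
Loads: Rossi 1/1, Petrov 1/1, Wu 1/1, Kowalski 1/1, Yilmaz 1/1, Watson 1/1, Espinoza 2/2, Xiong 1/1.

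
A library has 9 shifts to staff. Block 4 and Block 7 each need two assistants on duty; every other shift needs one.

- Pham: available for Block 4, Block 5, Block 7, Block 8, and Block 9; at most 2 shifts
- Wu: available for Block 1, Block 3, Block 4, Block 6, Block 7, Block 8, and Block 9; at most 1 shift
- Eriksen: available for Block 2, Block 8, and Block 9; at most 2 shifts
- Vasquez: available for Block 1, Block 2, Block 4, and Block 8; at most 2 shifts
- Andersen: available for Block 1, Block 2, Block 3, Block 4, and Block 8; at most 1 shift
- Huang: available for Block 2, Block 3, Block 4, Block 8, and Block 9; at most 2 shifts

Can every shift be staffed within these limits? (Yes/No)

No

Shifts {Block 6, Block 7} need 3 worker-slots in total, but the assistants available for any of those shifts (Pham and Wu) can supply at most 2 among them. So no valid schedule exists.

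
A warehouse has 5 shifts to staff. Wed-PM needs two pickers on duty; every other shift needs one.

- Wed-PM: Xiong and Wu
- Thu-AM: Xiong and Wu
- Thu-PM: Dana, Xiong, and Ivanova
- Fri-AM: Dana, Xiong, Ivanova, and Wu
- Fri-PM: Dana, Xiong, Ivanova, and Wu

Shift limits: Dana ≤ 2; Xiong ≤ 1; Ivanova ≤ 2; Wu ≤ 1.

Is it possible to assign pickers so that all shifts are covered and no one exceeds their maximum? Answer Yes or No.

Total capacity is 6 and 6 slots are needed, so capacity alone doesn't rule it out.
Shifts {Wed-PM, Thu-AM} need 3 worker-slots in total, but the pickers available for any of those shifts (Xiong and Wu) can supply at most 2 among them. So no valid schedule exists.

No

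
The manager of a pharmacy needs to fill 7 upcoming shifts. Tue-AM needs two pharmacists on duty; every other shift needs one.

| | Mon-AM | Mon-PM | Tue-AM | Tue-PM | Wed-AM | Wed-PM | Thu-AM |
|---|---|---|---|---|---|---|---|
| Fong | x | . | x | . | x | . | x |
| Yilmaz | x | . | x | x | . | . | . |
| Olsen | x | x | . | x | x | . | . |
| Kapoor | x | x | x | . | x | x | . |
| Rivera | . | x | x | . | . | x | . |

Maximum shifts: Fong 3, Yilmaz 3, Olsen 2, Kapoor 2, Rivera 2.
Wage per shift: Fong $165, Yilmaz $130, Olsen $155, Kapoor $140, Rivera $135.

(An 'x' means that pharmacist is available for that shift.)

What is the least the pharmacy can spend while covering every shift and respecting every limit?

Thu-AM can only be covered by Fong, so that assignment is forced.
Picking the cheapest available pharmacist for each shift independently would cost $1100, but that ignores the shift limits.
An optimal schedule: Mon-AM→Yilmaz, Mon-PM→Rivera, Tue-AM→Yilmaz+Kapoor, Tue-PM→Yilmaz, Wed-AM→Kapoor, Wed-PM→Rivera, Thu-AM→Fong.
Total: 130 + 135 + 130 + 140 + 130 + 140 + 135 + 165 = $1105.

$1105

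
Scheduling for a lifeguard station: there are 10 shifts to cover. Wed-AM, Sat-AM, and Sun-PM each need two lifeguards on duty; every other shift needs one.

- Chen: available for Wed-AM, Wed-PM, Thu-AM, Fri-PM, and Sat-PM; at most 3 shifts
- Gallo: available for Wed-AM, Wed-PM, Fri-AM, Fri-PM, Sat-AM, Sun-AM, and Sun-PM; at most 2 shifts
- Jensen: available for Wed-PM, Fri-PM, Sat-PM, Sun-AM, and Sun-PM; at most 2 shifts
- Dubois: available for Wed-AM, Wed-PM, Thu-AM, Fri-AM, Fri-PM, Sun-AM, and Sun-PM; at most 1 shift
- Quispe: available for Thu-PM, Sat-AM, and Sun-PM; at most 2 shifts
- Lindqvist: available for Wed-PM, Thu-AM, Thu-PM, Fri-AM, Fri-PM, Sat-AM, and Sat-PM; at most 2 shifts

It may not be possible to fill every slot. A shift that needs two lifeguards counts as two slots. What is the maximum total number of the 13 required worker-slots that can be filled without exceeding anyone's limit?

Total capacity across all lifeguards is 3+2+2+1+2+2 = 12, and 13 slots are needed, so at most 12 can be filled.
An assignment achieving 12: Wed-AM→Chen+Gallo, Wed-PM→Lindqvist, Thu-AM→Chen, Thu-PM→Quispe, Fri-AM→Gallo, Sat-AM→Quispe+Lindqvist, Sat-PM→Chen, Sun-AM→Jensen, Sun-PM→Jensen+Dubois.
Loads: Chen 3/3, Gallo 2/2, Jensen 2/2, Dubois 1/1, Quispe 2/2, Lindqvist 2/2.

12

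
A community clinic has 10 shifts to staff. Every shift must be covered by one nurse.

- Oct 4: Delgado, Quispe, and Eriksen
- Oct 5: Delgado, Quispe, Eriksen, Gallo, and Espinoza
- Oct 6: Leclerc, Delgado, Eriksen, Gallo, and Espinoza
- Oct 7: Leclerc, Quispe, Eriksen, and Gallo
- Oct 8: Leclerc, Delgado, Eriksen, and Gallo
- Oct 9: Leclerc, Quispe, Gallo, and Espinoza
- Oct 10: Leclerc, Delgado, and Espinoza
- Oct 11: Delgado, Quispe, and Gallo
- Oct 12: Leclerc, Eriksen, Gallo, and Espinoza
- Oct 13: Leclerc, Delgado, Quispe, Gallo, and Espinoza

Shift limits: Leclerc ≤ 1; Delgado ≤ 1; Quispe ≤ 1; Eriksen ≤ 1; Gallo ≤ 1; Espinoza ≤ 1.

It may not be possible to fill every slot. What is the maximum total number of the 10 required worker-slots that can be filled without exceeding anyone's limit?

6

Total capacity across all nurses is 1+1+1+1+1+1 = 6, and 10 slots are needed, so at most 6 can be filled.
An assignment achieving 6: Oct 4→Delgado, Oct 7→Eriksen, Oct 8→Gallo, Oct 9→Espinoza, Oct 10→Leclerc, Oct 11→Quispe.
Loads: Leclerc 1/1, Delgado 1/1, Quispe 1/1, Eriksen 1/1, Gallo 1/1, Espinoza 1/1.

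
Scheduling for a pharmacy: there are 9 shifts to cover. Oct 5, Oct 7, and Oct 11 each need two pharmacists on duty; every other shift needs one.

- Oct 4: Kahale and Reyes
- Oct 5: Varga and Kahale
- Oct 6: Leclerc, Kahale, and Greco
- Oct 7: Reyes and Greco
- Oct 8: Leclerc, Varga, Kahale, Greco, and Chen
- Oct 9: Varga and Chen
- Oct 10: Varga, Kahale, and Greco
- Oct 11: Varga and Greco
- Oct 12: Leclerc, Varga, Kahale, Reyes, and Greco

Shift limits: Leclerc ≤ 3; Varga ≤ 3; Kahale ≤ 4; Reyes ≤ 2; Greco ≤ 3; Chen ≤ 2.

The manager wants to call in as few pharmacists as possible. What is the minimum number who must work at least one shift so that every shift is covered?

12 slots to fill and no one can take more than 4, so at least ⌈12/4⌉ = 3 pharmacists are needed.
Any 3 pharmacists together have capacity at most 4+3+3 = 10 < 12 slots, so 3 can never suffice.
Varga, Kahale, Reyes, and Greco alone can cover everything: Oct 4→Kahale, Oct 5→Varga+Kahale, Oct 6→Kahale, Oct 7→Reyes+Greco, Oct 8→Kahale, Oct 9→Varga, Oct 10→Greco, Oct 11→Varga+Greco, Oct 12→Reyes.

4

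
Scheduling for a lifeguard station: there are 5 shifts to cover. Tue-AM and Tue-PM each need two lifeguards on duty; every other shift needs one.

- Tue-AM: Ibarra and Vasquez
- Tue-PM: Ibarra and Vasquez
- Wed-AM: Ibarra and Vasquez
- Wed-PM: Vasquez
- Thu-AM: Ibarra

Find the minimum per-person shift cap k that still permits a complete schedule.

4

With 2 lifeguards and 7 worker-slots to fill, someone must work at least ⌈7/2⌉ = 4 shifts, so k ≥ 4.
k = 4 works: Tue-AM→Ibarra+Vasquez, Tue-PM→Ibarra+Vasquez, Wed-AM→Ibarra, Wed-PM→Vasquez, Thu-AM→Ibarra.
Loads: Ibarra 4, Vasquez 3 — all ≤ 4.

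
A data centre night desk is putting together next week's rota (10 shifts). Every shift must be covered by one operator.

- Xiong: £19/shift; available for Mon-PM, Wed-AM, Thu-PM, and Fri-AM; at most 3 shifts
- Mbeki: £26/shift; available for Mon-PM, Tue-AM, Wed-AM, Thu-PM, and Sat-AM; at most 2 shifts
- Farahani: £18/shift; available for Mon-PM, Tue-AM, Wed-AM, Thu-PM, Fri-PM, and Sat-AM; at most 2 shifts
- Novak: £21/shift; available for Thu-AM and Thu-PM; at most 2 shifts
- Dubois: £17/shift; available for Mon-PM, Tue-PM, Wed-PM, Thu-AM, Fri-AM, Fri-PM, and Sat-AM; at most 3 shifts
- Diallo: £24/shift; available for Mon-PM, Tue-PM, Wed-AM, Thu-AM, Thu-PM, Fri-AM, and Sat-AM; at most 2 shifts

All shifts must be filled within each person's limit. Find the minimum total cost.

£186

Wed-PM can only be covered by Dubois, so that assignment is forced.
Picking the cheapest available operator for each shift independently would cost £173, but that ignores the shift limits.
An optimal schedule: Mon-PM→Xiong, Tue-AM→Farahani, Tue-PM→Dubois, Wed-AM→Xiong, Wed-PM→Dubois, Thu-AM→Novak, Thu-PM→Novak, Fri-AM→Xiong, Fri-PM→Dubois, Sat-AM→Farahani.
Total: 19 + 18 + 17 + 19 + 17 + 21 + 21 + 19 + 17 + 18 = £186.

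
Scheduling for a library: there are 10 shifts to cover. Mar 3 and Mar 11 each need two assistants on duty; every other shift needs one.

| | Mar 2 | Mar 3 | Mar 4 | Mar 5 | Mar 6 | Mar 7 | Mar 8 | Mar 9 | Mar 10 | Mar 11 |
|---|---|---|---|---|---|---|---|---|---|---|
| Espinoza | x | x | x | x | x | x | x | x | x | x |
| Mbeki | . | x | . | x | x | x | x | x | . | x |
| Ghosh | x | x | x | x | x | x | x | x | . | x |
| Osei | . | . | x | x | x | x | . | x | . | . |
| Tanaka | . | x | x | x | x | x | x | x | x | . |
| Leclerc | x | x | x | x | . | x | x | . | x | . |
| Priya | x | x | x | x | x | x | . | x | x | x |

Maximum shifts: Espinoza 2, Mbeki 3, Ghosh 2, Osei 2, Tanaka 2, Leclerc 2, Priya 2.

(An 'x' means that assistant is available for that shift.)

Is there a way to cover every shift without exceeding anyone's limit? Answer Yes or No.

One valid schedule: Mar 2→Espinoza, Mar 3→Tanaka+Leclerc, Mar 4→Ghosh, Mar 5→Osei, Mar 6→Mbeki, Mar 7→Osei, Mar 8→Mbeki, Mar 9→Mbeki, Mar 10→Espinoza, Mar 11→Ghosh+Priya.
Loads: Espinoza 2/2, Mbeki 3/3, Ghosh 2/2, Osei 2/2, Tanaka 1/2, Leclerc 1/2, Priya 1/2 — all within limits.

Yes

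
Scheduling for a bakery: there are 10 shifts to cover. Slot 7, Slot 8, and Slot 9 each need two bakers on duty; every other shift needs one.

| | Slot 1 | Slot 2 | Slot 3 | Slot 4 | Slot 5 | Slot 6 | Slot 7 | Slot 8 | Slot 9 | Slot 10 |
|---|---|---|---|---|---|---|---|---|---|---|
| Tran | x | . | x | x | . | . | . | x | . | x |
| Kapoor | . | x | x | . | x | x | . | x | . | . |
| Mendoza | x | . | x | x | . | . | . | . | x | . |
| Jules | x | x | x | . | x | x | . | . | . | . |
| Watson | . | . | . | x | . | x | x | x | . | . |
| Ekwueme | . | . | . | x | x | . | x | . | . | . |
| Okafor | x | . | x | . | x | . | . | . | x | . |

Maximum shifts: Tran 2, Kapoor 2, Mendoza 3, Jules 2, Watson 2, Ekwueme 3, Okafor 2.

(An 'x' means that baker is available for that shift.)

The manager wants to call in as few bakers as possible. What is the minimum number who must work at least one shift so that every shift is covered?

13 slots to fill and no one can take more than 3, so at least ⌈13/3⌉ = 5 bakers are needed.
Any 5 bakers together have capacity at most 3+3+2+2+2 = 12 < 13 slots, so 5 can never suffice.
Tran, Kapoor, Mendoza, Watson, Ekwueme, and Okafor alone can cover everything: Slot 1→Mendoza, Slot 2→Kapoor, Slot 3→Mendoza, Slot 4→Ekwueme, Slot 5→Ekwueme, Slot 6→Kapoor, Slot 7→Watson+Ekwueme, Slot 8→Tran+Watson, Slot 9→Mendoza+Okafor, Slot 10→Tran.

6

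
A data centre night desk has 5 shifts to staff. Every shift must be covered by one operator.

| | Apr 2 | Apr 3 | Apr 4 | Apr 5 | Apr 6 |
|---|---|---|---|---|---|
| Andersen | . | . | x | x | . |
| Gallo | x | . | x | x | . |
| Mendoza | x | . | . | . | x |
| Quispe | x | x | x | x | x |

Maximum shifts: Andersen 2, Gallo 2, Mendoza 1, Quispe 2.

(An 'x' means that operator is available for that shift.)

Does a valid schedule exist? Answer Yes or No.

Yes

Apr 3 can only be covered by Quispe, so that assignment is forced.
One valid schedule: Apr 2→Gallo, Apr 3→Quispe, Apr 4→Andersen, Apr 5→Andersen, Apr 6→Mendoza.
Loads: Andersen 2/2, Gallo 1/2, Mendoza 1/1, Quispe 1/2 — all within limits.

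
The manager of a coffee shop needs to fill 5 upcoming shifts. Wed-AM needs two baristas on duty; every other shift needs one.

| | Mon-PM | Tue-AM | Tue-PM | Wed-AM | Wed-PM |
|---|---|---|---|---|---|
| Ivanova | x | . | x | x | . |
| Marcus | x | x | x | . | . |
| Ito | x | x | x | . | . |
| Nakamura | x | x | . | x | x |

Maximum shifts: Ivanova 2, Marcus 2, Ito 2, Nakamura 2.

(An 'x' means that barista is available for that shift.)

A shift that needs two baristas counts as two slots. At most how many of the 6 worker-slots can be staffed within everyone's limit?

6

Total capacity across all baristas is 2+2+2+2 = 8, and 6 slots are needed, so at most 6 can be filled.
An assignment achieving 6: Mon-PM→Marcus, Tue-AM→Marcus, Tue-PM→Ivanova, Wed-AM→Ivanova+Nakamura, Wed-PM→Nakamura.
Loads: Ivanova 2/2, Marcus 2/2, Ito 0/2, Nakamura 2/2.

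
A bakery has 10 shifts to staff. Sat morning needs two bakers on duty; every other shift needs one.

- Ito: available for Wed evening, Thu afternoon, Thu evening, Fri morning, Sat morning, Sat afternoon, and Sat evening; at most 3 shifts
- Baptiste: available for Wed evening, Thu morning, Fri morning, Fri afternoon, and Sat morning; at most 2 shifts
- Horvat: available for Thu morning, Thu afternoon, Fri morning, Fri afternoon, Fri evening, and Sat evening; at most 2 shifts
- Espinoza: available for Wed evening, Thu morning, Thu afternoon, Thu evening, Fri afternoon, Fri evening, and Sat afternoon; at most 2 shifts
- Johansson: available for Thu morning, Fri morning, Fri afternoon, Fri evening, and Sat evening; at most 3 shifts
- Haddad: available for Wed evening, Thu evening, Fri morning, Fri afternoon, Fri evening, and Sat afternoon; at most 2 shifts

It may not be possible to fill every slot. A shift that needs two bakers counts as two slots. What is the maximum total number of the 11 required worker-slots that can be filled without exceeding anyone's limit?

11

Total capacity across all bakers is 3+2+2+2+3+2 = 14, and 11 slots are needed, so at most 11 can be filled.
An assignment achieving 11: Wed evening→Baptiste, Thu morning→Horvat, Thu afternoon→Ito, Thu evening→Ito, Fri morning→Johansson, Fri afternoon→Johansson, Fri evening→Espinoza, Sat morning→Ito+Baptiste, Sat afternoon→Espinoza, Sat evening→Horvat.
Loads: Ito 3/3, Baptiste 2/2, Horvat 2/2, Espinoza 2/2, Johansson 2/3, Haddad 0/2.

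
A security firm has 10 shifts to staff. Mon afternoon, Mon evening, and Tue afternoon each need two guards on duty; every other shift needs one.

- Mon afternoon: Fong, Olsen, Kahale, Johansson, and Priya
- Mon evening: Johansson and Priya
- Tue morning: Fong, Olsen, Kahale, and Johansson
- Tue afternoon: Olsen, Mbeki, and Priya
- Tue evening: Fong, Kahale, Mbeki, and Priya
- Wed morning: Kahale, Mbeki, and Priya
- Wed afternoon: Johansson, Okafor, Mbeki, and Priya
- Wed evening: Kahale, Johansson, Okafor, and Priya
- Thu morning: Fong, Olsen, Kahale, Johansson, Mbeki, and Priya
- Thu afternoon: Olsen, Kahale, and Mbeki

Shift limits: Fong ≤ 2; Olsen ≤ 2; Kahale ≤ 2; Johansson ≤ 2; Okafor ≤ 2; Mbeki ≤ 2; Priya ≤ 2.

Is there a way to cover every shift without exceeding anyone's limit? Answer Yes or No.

Mon evening can only be covered by Johansson and Priya, so that assignment is forced.
One valid schedule: Mon afternoon→Kahale+Priya, Mon evening→Johansson+Priya, Tue morning→Fong, Tue afternoon→Olsen+Mbeki, Tue evening→Fong, Wed morning→Kahale, Wed afternoon→Johansson, Wed evening→Okafor, Thu morning→Mbeki, Thu afternoon→Olsen.
Loads: Fong 2/2, Olsen 2/2, Kahale 2/2, Johansson 2/2, Okafor 1/2, Mbeki 2/2, Priya 2/2 — all within limits.

Yes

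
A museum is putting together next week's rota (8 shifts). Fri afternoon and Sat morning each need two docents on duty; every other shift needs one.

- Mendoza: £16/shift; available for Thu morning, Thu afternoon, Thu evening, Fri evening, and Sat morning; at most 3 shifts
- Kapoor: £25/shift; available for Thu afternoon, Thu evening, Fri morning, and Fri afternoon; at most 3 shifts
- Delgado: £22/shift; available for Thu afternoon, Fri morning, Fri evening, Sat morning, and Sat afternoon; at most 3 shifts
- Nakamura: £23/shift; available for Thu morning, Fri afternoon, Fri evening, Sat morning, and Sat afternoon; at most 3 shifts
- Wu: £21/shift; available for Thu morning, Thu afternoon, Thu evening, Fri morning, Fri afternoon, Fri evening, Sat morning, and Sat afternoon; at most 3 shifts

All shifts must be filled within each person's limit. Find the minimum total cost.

£200

Picking the cheapest available docent for each shift independently would cost £187, but that ignores the shift limits.
An optimal schedule: Thu morning→Mendoza, Thu afternoon→Delgado, Thu evening→Mendoza, Fri morning→Wu, Fri afternoon→Wu+Nakamura, Fri evening→Delgado, Sat morning→Mendoza+Delgado, Sat afternoon→Wu.
Total: 16 + 22 + 16 + 21 + 21 + 23 + 22 + 16 + 22 + 21 = £200.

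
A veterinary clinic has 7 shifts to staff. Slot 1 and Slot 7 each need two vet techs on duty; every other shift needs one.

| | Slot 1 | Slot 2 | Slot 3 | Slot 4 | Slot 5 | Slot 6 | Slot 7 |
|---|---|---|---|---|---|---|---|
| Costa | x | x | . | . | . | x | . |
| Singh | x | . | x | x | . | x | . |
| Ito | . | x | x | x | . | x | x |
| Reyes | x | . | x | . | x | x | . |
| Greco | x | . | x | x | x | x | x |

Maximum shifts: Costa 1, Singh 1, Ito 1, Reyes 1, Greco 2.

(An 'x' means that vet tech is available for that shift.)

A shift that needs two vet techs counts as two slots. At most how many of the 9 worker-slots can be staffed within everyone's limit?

Total capacity across all vet techs is 1+1+1+1+2 = 6, and 9 slots are needed, so at most 6 can be filled.
An assignment achieving 6: Slot 1→Greco, Slot 2→Costa, Slot 4→Singh, Slot 5→Reyes, Slot 7→Ito+Greco.
Loads: Costa 1/1, Singh 1/1, Ito 1/1, Reyes 1/1, Greco 2/2.

6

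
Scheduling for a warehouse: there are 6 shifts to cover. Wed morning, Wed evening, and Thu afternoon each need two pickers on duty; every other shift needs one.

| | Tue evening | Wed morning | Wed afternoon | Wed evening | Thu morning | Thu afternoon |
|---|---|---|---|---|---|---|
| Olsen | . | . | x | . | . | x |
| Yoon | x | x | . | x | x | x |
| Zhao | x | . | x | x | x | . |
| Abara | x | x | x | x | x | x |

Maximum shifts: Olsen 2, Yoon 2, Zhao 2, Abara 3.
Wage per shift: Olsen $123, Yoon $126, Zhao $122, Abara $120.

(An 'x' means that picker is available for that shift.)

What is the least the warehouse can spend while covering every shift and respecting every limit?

Wed morning can only be covered by Yoon and Abara, so that assignment is forced.
Picking the cheapest available picker for each shift independently would cost $1091, but that ignores the shift limits.
An optimal schedule: Tue evening→Yoon, Wed morning→Yoon+Abara, Wed afternoon→Olsen, Wed evening→Zhao+Abara, Thu morning→Zhao, Thu afternoon→Olsen+Abara.
Total: 126 + 126 + 120 + 123 + 122 + 120 + 122 + 123 + 120 = $1102.

$1102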